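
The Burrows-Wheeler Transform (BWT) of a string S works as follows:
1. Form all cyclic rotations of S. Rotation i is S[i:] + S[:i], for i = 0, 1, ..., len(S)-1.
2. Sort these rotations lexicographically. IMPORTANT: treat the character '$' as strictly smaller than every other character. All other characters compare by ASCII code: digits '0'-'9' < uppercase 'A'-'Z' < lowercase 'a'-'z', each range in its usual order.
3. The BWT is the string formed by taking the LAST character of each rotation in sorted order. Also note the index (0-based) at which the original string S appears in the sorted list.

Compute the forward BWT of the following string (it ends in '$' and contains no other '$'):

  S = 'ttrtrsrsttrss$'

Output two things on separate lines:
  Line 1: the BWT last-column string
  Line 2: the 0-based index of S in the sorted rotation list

Answer: sttstsrrrrtts$
13

Derivation:
All 14 rotations (rotation i = S[i:]+S[:i]):
  rot[0] = ttrtrsrsttrss$
  rot[1] = trtrsrsttrss$t
  rot[2] = rtrsrsttrss$tt
  rot[3] = trsrsttrss$ttr
  rot[4] = rsrsttrss$ttrt
  rot[5] = srsttrss$ttrtr
  rot[6] = rsttrss$ttrtrs
  rot[7] = sttrss$ttrtrsr
  rot[8] = ttrss$ttrtrsrs
  rot[9] = trss$ttrtrsrst
  rot[10] = rss$ttrtrsrstt
  rot[11] = ss$ttrtrsrsttr
  rot[12] = s$ttrtrsrsttrs
  rot[13] = $ttrtrsrsttrss
Sorted (with $ < everything):
  sorted[0] = $ttrtrsrsttrss  (last char: 's')
  sorted[1] = rsrsttrss$ttrt  (last char: 't')
  sorted[2] = rss$ttrtrsrstt  (last char: 't')
  sorted[3] = rsttrss$ttrtrs  (last char: 's')
  sorted[4] = rtrsrsttrss$tt  (last char: 't')
  sorted[5] = s$ttrtrsrsttrs  (last char: 's')
  sorted[6] = srsttrss$ttrtr  (last char: 'r')
  sorted[7] = ss$ttrtrsrsttr  (last char: 'r')
  sorted[8] = sttrss$ttrtrsr  (last char: 'r')
  sorted[9] = trsrsttrss$ttr  (last char: 'r')
  sorted[10] = trss$ttrtrsrst  (last char: 't')
  sorted[11] = trtrsrsttrss$t  (last char: 't')
  sorted[12] = ttrss$ttrtrsrs  (last char: 's')
  sorted[13] = ttrtrsrsttrss$  (last char: '$')
Last column: sttstsrrrrtts$
Original string S is at sorted index 13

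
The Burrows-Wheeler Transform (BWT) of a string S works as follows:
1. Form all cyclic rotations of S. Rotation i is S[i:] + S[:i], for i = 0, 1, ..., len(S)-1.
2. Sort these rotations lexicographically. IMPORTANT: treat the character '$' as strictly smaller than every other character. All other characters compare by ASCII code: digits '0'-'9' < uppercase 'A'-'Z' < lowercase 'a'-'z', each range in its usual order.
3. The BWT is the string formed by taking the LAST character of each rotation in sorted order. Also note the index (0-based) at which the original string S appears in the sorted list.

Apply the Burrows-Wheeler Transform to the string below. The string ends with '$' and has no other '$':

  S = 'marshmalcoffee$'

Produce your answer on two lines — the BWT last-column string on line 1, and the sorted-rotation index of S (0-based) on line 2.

Answer: emmleffosah$car
11

Derivation:
All 15 rotations (rotation i = S[i:]+S[:i]):
  rot[0] = marshmalcoffee$
  rot[1] = arshmalcoffee$m
  rot[2] = rshmalcoffee$ma
  rot[3] = shmalcoffee$mar
  rot[4] = hmalcoffee$mars
  rot[5] = malcoffee$marsh
  rot[6] = alcoffee$marshm
  rot[7] = lcoffee$marshma
  rot[8] = coffee$marshmal
  rot[9] = offee$marshmalc
  rot[10] = ffee$marshmalco
  rot[11] = fee$marshmalcof
  rot[12] = ee$marshmalcoff
  rot[13] = e$marshmalcoffe
  rot[14] = $marshmalcoffee
Sorted (with $ < everything):
  sorted[0] = $marshmalcoffee  (last char: 'e')
  sorted[1] = alcoffee$marshm  (last char: 'm')
  sorted[2] = arshmalcoffee$m  (last char: 'm')
  sorted[3] = coffee$marshmal  (last char: 'l')
  sorted[4] = e$marshmalcoffe  (last char: 'e')
  sorted[5] = ee$marshmalcoff  (last char: 'f')
  sorted[6] = fee$marshmalcof  (last char: 'f')
  sorted[7] = ffee$marshmalco  (last char: 'o')
  sorted[8] = hmalcoffee$mars  (last char: 's')
  sorted[9] = lcoffee$marshma  (last char: 'a')
  sorted[10] = malcoffee$marsh  (last char: 'h')
  sorted[11] = marshmalcoffee$  (last char: '$')
  sorted[12] = offee$marshmalc  (last char: 'c')
  sorted[13] = rshmalcoffee$ma  (last char: 'a')
  sorted[14] = shmalcoffee$mar  (last char: 'r')
Last column: emmleffosah$car
Original string S is at sorted index 11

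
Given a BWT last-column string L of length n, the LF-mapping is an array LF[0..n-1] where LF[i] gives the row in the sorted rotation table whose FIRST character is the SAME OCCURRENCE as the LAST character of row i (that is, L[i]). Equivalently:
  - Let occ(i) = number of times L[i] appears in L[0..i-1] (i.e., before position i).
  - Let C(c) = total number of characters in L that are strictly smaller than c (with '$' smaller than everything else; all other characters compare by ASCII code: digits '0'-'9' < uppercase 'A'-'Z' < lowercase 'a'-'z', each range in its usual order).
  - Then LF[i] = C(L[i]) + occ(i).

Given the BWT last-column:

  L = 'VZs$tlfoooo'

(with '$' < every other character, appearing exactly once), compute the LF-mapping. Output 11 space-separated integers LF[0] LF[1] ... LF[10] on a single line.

Char counts: '$':1, 'V':1, 'Z':1, 'f':1, 'l':1, 'o':4, 's':1, 't':1
C (first-col start): C('$')=0, C('V')=1, C('Z')=2, C('f')=3, C('l')=4, C('o')=5, C('s')=9, C('t')=10
L[0]='V': occ=0, LF[0]=C('V')+0=1+0=1
L[1]='Z': occ=0, LF[1]=C('Z')+0=2+0=2
L[2]='s': occ=0, LF[2]=C('s')+0=9+0=9
L[3]='$': occ=0, LF[3]=C('$')+0=0+0=0
L[4]='t': occ=0, LF[4]=C('t')+0=10+0=10
L[5]='l': occ=0, LF[5]=C('l')+0=4+0=4
L[6]='f': occ=0, LF[6]=C('f')+0=3+0=3
L[7]='o': occ=0, LF[7]=C('o')+0=5+0=5
L[8]='o': occ=1, LF[8]=C('o')+1=5+1=6
L[9]='o': occ=2, LF[9]=C('o')+2=5+2=7
L[10]='o': occ=3, LF[10]=C('o')+3=5+3=8

Answer: 1 2 9 0 10 4 3 5 6 7 8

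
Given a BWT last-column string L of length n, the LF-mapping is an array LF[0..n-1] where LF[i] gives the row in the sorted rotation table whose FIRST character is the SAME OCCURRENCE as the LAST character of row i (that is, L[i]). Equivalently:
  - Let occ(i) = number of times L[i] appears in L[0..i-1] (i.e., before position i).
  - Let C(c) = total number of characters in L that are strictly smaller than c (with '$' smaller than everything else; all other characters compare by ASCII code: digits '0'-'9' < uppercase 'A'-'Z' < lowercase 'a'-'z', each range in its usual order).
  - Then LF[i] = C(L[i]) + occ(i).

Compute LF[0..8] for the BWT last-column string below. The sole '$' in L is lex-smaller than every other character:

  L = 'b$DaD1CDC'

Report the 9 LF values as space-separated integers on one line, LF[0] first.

Char counts: '$':1, '1':1, 'C':2, 'D':3, 'a':1, 'b':1
C (first-col start): C('$')=0, C('1')=1, C('C')=2, C('D')=4, C('a')=7, C('b')=8
L[0]='b': occ=0, LF[0]=C('b')+0=8+0=8
L[1]='$': occ=0, LF[1]=C('$')+0=0+0=0
L[2]='D': occ=0, LF[2]=C('D')+0=4+0=4
L[3]='a': occ=0, LF[3]=C('a')+0=7+0=7
L[4]='D': occ=1, LF[4]=C('D')+1=4+1=5
L[5]='1': occ=0, LF[5]=C('1')+0=1+0=1
L[6]='C': occ=0, LF[6]=C('C')+0=2+0=2
L[7]='D': occ=2, LF[7]=C('D')+2=4+2=6
L[8]='C': occ=1, LF[8]=C('C')+1=2+1=3

Answer: 8 0 4 7 5 1 2 6 3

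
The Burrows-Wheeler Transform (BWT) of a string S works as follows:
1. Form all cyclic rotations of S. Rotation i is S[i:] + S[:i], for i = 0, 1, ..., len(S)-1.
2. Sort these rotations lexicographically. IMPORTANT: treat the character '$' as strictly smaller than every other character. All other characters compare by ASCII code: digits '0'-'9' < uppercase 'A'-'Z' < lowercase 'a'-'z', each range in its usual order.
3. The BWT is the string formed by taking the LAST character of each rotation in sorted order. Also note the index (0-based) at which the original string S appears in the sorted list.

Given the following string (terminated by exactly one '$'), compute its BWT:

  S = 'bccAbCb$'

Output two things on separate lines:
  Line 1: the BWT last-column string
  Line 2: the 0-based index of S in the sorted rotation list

All 8 rotations (rotation i = S[i:]+S[:i]):
  rot[0] = bccAbCb$
  rot[1] = ccAbCb$b
  rot[2] = cAbCb$bc
  rot[3] = AbCb$bcc
  rot[4] = bCb$bccA
  rot[5] = Cb$bccAb
  rot[6] = b$bccAbC
  rot[7] = $bccAbCb
Sorted (with $ < everything):
  sorted[0] = $bccAbCb  (last char: 'b')
  sorted[1] = AbCb$bcc  (last char: 'c')
  sorted[2] = Cb$bccAb  (last char: 'b')
  sorted[3] = b$bccAbC  (last char: 'C')
  sorted[4] = bCb$bccA  (last char: 'A')
  sorted[5] = bccAbCb$  (last char: '$')
  sorted[6] = cAbCb$bc  (last char: 'c')
  sorted[7] = ccAbCb$b  (last char: 'b')
Last column: bcbCA$cb
Original string S is at sorted index 5

Answer: bcbCA$cb
5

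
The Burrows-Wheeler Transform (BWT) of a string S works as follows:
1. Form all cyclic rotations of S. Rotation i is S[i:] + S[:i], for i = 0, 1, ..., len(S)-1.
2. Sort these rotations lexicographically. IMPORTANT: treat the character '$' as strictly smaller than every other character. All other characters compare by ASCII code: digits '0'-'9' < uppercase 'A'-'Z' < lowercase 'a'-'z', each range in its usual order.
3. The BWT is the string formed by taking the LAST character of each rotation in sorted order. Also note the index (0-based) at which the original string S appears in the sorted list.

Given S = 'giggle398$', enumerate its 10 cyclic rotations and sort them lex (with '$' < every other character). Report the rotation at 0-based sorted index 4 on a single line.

Answer: e398$giggl

Derivation:
All 10 rotations (rotation i = S[i:]+S[:i]):
  rot[0] = giggle398$
  rot[1] = iggle398$g
  rot[2] = ggle398$gi
  rot[3] = gle398$gig
  rot[4] = le398$gigg
  rot[5] = e398$giggl
  rot[6] = 398$giggle
  rot[7] = 98$giggle3
  rot[8] = 8$giggle39
  rot[9] = $giggle398
Sorted (with $ < everything):
  sorted[0] = $giggle398
  sorted[1] = 398$giggle
  sorted[2] = 8$giggle39
  sorted[3] = 98$giggle3
  sorted[4] = e398$giggl
  sorted[5] = ggle398$gi
  sorted[6] = giggle398$
  sorted[7] = gle398$gig
  sorted[8] = iggle398$g
  sorted[9] = le398$gigg
sorted[4] = e398$giggl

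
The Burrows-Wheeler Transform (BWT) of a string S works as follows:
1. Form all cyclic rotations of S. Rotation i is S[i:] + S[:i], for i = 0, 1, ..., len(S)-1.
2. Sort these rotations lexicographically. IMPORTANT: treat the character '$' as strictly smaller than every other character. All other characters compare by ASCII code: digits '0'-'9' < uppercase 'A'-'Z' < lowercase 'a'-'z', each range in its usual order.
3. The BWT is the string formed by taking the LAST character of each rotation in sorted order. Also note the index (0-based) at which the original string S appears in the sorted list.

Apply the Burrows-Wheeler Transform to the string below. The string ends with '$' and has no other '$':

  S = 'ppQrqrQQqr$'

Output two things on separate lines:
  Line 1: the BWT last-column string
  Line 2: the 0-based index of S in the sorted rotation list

All 11 rotations (rotation i = S[i:]+S[:i]):
  rot[0] = ppQrqrQQqr$
  rot[1] = pQrqrQQqr$p
  rot[2] = QrqrQQqr$pp
  rot[3] = rqrQQqr$ppQ
  rot[4] = qrQQqr$ppQr
  rot[5] = rQQqr$ppQrq
  rot[6] = QQqr$ppQrqr
  rot[7] = Qqr$ppQrqrQ
  rot[8] = qr$ppQrqrQQ
  rot[9] = r$ppQrqrQQq
  rot[10] = $ppQrqrQQqr
Sorted (with $ < everything):
  sorted[0] = $ppQrqrQQqr  (last char: 'r')
  sorted[1] = QQqr$ppQrqr  (last char: 'r')
  sorted[2] = Qqr$ppQrqrQ  (last char: 'Q')
  sorted[3] = QrqrQQqr$pp  (last char: 'p')
  sorted[4] = pQrqrQQqr$p  (last char: 'p')
  sorted[5] = ppQrqrQQqr$  (last char: '$')
  sorted[6] = qr$ppQrqrQQ  (last char: 'Q')
  sorted[7] = qrQQqr$ppQr  (last char: 'r')
  sorted[8] = r$ppQrqrQQq  (last char: 'q')
  sorted[9] = rQQqr$ppQrq  (last char: 'q')
  sorted[10] = rqrQQqr$ppQ  (last char: 'Q')
Last column: rrQpp$QrqqQ
Original string S is at sorted index 5

Answer: rrQpp$QrqqQ
5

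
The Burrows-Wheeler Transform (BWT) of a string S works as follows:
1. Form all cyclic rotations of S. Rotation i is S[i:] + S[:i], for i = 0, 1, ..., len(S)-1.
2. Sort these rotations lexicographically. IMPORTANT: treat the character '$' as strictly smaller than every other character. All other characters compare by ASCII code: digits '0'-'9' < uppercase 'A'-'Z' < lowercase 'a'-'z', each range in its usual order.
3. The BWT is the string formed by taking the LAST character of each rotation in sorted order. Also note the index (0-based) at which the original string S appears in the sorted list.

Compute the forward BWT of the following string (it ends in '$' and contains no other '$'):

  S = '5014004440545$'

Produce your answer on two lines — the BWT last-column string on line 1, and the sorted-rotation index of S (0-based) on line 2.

All 14 rotations (rotation i = S[i:]+S[:i]):
  rot[0] = 5014004440545$
  rot[1] = 014004440545$5
  rot[2] = 14004440545$50
  rot[3] = 4004440545$501
  rot[4] = 004440545$5014
  rot[5] = 04440545$50140
  rot[6] = 4440545$501400
  rot[7] = 440545$5014004
  rot[8] = 40545$50140044
  rot[9] = 0545$501400444
  rot[10] = 545$5014004440
  rot[11] = 45$50140044405
  rot[12] = 5$501400444054
  rot[13] = $5014004440545
Sorted (with $ < everything):
  sorted[0] = $5014004440545  (last char: '5')
  sorted[1] = 004440545$5014  (last char: '4')
  sorted[2] = 014004440545$5  (last char: '5')
  sorted[3] = 04440545$50140  (last char: '0')
  sorted[4] = 0545$501400444  (last char: '4')
  sorted[5] = 14004440545$50  (last char: '0')
  sorted[6] = 4004440545$501  (last char: '1')
  sorted[7] = 40545$50140044  (last char: '4')
  sorted[8] = 440545$5014004  (last char: '4')
  sorted[9] = 4440545$501400  (last char: '0')
  sorted[10] = 45$50140044405  (last char: '5')
  sorted[11] = 5$501400444054  (last char: '4')
  sorted[12] = 5014004440545$  (last char: '$')
  sorted[13] = 545$5014004440  (last char: '0')
Last column: 545040144054$0
Original string S is at sorted index 12

Answer: 545040144054$0
12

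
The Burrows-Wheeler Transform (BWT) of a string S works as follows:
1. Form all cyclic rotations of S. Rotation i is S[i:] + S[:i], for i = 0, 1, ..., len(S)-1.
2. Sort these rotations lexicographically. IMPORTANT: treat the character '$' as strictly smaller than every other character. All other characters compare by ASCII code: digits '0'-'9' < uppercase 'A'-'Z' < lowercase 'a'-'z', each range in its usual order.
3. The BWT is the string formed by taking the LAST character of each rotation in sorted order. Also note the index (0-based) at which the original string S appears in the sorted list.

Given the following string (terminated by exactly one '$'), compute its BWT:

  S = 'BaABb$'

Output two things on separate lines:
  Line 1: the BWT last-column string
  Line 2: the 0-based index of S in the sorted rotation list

All 6 rotations (rotation i = S[i:]+S[:i]):
  rot[0] = BaABb$
  rot[1] = aABb$B
  rot[2] = ABb$Ba
  rot[3] = Bb$BaA
  rot[4] = b$BaAB
  rot[5] = $BaABb
Sorted (with $ < everything):
  sorted[0] = $BaABb  (last char: 'b')
  sorted[1] = ABb$Ba  (last char: 'a')
  sorted[2] = BaABb$  (last char: '$')
  sorted[3] = Bb$BaA  (last char: 'A')
  sorted[4] = aABb$B  (last char: 'B')
  sorted[5] = b$BaAB  (last char: 'B')
Last column: ba$ABB
Original string S is at sorted index 2

Answer: ba$ABB
2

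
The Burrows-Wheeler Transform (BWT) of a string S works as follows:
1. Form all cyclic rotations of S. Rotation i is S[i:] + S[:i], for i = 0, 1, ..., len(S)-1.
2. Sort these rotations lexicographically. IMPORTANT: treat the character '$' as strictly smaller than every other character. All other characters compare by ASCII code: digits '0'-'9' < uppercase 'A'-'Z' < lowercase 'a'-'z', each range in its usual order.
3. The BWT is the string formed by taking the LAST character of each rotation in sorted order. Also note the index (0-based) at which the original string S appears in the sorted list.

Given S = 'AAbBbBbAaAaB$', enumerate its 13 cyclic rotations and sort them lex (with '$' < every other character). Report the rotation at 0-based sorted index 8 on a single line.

All 13 rotations (rotation i = S[i:]+S[:i]):
  rot[0] = AAbBbBbAaAaB$
  rot[1] = AbBbBbAaAaB$A
  rot[2] = bBbBbAaAaB$AA
  rot[3] = BbBbAaAaB$AAb
  rot[4] = bBbAaAaB$AAbB
  rot[5] = BbAaAaB$AAbBb
  rot[6] = bAaAaB$AAbBbB
  rot[7] = AaAaB$AAbBbBb
  rot[8] = aAaB$AAbBbBbA
  rot[9] = AaB$AAbBbBbAa
  rot[10] = aB$AAbBbBbAaA
  rot[11] = B$AAbBbBbAaAa
  rot[12] = $AAbBbBbAaAaB
Sorted (with $ < everything):
  sorted[0] = $AAbBbBbAaAaB
  sorted[1] = AAbBbBbAaAaB$
  sorted[2] = AaAaB$AAbBbBb
  sorted[3] = AaB$AAbBbBbAa
  sorted[4] = AbBbBbAaAaB$A
  sorted[5] = B$AAbBbBbAaAa
  sorted[6] = BbAaAaB$AAbBb
  sorted[7] = BbBbAaAaB$AAb
  sorted[8] = aAaB$AAbBbBbA
  sorted[9] = aB$AAbBbBbAaA
  sorted[10] = bAaAaB$AAbBbB
  sorted[11] = bBbAaAaB$AAbB
  sorted[12] = bBbBbAaAaB$AA
sorted[8] = aAaB$AAbBbBbA

Answer: aAaB$AAbBbBbA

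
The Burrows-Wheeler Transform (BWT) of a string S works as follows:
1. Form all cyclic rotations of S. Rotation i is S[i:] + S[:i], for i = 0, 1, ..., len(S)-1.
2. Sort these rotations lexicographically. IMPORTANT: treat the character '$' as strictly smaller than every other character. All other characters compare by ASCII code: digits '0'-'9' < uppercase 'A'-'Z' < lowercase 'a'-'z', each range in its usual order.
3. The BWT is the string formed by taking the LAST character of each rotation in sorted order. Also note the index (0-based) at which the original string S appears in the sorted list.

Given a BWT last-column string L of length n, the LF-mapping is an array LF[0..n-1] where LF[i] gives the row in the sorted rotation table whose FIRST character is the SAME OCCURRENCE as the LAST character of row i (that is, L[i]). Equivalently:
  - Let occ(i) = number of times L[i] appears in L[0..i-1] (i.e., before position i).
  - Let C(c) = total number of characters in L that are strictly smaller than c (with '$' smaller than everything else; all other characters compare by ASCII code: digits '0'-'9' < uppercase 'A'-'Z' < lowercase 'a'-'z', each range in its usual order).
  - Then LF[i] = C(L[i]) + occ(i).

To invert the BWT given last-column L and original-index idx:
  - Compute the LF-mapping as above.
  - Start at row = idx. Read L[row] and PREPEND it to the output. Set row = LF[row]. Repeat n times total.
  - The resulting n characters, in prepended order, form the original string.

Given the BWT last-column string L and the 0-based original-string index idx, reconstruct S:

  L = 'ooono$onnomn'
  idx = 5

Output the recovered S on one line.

LF mapping: 6 7 8 2 9 0 10 3 4 11 1 5
Walk LF starting at row 5, prepending L[row]:
  step 1: row=5, L[5]='$', prepend. Next row=LF[5]=0
  step 2: row=0, L[0]='o', prepend. Next row=LF[0]=6
  step 3: row=6, L[6]='o', prepend. Next row=LF[6]=10
  step 4: row=10, L[10]='m', prepend. Next row=LF[10]=1
  step 5: row=1, L[1]='o', prepend. Next row=LF[1]=7
  step 6: row=7, L[7]='n', prepend. Next row=LF[7]=3
  step 7: row=3, L[3]='n', prepend. Next row=LF[3]=2
  step 8: row=2, L[2]='o', prepend. Next row=LF[2]=8
  step 9: row=8, L[8]='n', prepend. Next row=LF[8]=4
  step 10: row=4, L[4]='o', prepend. Next row=LF[4]=9
  step 11: row=9, L[9]='o', prepend. Next row=LF[9]=11
  step 12: row=11, L[11]='n', prepend. Next row=LF[11]=5
Reversed output: noononnomoo$

Answer: noononnomoo$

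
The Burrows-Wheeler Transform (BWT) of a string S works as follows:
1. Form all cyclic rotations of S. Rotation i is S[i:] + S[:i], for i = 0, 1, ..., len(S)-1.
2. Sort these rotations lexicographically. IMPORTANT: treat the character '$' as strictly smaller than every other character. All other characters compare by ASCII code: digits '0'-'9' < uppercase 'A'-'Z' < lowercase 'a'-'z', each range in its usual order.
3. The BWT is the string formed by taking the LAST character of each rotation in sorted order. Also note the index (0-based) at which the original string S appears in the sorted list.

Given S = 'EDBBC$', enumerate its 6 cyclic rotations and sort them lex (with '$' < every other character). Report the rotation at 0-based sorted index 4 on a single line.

Answer: DBBC$E

Derivation:
All 6 rotations (rotation i = S[i:]+S[:i]):
  rot[0] = EDBBC$
  rot[1] = DBBC$E
  rot[2] = BBC$ED
  rot[3] = BC$EDB
  rot[4] = C$EDBB
  rot[5] = $EDBBC
Sorted (with $ < everything):
  sorted[0] = $EDBBC
  sorted[1] = BBC$ED
  sorted[2] = BC$EDB
  sorted[3] = C$EDBB
  sorted[4] = DBBC$E
  sorted[5] = EDBBC$
sorted[4] = DBBC$E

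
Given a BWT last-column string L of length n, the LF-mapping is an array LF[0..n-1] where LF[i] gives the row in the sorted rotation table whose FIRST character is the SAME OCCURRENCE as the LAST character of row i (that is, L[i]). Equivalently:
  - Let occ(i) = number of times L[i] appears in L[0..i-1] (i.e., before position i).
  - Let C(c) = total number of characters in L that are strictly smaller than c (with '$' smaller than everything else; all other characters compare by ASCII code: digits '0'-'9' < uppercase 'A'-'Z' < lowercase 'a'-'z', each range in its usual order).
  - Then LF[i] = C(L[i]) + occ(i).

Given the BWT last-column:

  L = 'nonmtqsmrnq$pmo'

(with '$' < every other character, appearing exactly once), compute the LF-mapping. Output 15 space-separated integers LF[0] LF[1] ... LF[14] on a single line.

Answer: 4 7 5 1 14 10 13 2 12 6 11 0 9 3 8

Derivation:
Char counts: '$':1, 'm':3, 'n':3, 'o':2, 'p':1, 'q':2, 'r':1, 's':1, 't':1
C (first-col start): C('$')=0, C('m')=1, C('n')=4, C('o')=7, C('p')=9, C('q')=10, C('r')=12, C('s')=13, C('t')=14
L[0]='n': occ=0, LF[0]=C('n')+0=4+0=4
L[1]='o': occ=0, LF[1]=C('o')+0=7+0=7
L[2]='n': occ=1, LF[2]=C('n')+1=4+1=5
L[3]='m': occ=0, LF[3]=C('m')+0=1+0=1
L[4]='t': occ=0, LF[4]=C('t')+0=14+0=14
L[5]='q': occ=0, LF[5]=C('q')+0=10+0=10
L[6]='s': occ=0, LF[6]=C('s')+0=13+0=13
L[7]='m': occ=1, LF[7]=C('m')+1=1+1=2
L[8]='r': occ=0, LF[8]=C('r')+0=12+0=12
L[9]='n': occ=2, LF[9]=C('n')+2=4+2=6
L[10]='q': occ=1, LF[10]=C('q')+1=10+1=11
L[11]='$': occ=0, LF[11]=C('$')+0=0+0=0
L[12]='p': occ=0, LF[12]=C('p')+0=9+0=9
L[13]='m': occ=2, LF[13]=C('m')+2=1+2=3
L[14]='o': occ=1, LF[14]=C('o')+1=7+1=8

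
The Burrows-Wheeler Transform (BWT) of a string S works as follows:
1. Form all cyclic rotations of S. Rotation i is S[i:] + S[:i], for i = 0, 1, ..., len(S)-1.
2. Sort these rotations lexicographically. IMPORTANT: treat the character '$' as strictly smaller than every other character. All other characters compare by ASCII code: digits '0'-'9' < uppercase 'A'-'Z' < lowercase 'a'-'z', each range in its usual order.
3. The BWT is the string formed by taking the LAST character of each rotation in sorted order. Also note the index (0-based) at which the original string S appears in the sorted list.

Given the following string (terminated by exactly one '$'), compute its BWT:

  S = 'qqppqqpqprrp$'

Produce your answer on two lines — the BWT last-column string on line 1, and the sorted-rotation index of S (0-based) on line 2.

Answer: prqqpqqqp$prp
9

Derivation:
All 13 rotations (rotation i = S[i:]+S[:i]):
  rot[0] = qqppqqpqprrp$
  rot[1] = qppqqpqprrp$q
  rot[2] = ppqqpqprrp$qq
  rot[3] = pqqpqprrp$qqp
  rot[4] = qqpqprrp$qqpp
  rot[5] = qpqprrp$qqppq
  rot[6] = pqprrp$qqppqq
  rot[7] = qprrp$qqppqqp
  rot[8] = prrp$qqppqqpq
  rot[9] = rrp$qqppqqpqp
  rot[10] = rp$qqppqqpqpr
  rot[11] = p$qqppqqpqprr
  rot[12] = $qqppqqpqprrp
Sorted (with $ < everything):
  sorted[0] = $qqppqqpqprrp  (last char: 'p')
  sorted[1] = p$qqppqqpqprr  (last char: 'r')
  sorted[2] = ppqqpqprrp$qq  (last char: 'q')
  sorted[3] = pqprrp$qqppqq  (last char: 'q')
  sorted[4] = pqqpqprrp$qqp  (last char: 'p')
  sorted[5] = prrp$qqppqqpq  (last char: 'q')
  sorted[6] = qppqqpqprrp$q  (last char: 'q')
  sorted[7] = qpqprrp$qqppq  (last char: 'q')
  sorted[8] = qprrp$qqppqqp  (last char: 'p')
  sorted[9] = qqppqqpqprrp$  (last char: '$')
  sorted[10] = qqpqprrp$qqpp  (last char: 'p')
  sorted[11] = rp$qqppqqpqpr  (last char: 'r')
  sorted[12] = rrp$qqppqqpqp  (last char: 'p')
Last column: prqqpqqqp$prp
Original string S is at sorted index 9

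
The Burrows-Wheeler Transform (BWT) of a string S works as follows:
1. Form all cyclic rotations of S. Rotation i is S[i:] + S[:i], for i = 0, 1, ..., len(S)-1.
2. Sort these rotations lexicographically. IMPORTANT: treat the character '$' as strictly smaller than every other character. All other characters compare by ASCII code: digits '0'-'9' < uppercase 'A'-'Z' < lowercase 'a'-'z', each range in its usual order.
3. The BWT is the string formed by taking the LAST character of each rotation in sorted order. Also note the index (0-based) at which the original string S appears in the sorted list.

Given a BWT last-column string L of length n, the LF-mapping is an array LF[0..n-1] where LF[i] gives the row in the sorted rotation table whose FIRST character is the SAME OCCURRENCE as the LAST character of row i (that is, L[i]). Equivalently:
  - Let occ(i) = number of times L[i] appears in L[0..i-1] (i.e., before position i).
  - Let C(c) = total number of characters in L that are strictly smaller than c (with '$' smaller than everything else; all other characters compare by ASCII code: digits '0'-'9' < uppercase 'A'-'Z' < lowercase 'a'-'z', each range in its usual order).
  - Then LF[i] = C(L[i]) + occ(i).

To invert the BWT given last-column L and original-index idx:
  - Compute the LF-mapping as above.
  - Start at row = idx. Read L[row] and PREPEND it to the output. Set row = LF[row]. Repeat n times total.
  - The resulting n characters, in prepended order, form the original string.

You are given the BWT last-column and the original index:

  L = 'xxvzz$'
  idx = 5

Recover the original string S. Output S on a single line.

LF mapping: 2 3 1 4 5 0
Walk LF starting at row 5, prepending L[row]:
  step 1: row=5, L[5]='$', prepend. Next row=LF[5]=0
  step 2: row=0, L[0]='x', prepend. Next row=LF[0]=2
  step 3: row=2, L[2]='v', prepend. Next row=LF[2]=1
  step 4: row=1, L[1]='x', prepend. Next row=LF[1]=3
  step 5: row=3, L[3]='z', prepend. Next row=LF[3]=4
  step 6: row=4, L[4]='z', prepend. Next row=LF[4]=5
Reversed output: zzxvx$

Answer: zzxvx$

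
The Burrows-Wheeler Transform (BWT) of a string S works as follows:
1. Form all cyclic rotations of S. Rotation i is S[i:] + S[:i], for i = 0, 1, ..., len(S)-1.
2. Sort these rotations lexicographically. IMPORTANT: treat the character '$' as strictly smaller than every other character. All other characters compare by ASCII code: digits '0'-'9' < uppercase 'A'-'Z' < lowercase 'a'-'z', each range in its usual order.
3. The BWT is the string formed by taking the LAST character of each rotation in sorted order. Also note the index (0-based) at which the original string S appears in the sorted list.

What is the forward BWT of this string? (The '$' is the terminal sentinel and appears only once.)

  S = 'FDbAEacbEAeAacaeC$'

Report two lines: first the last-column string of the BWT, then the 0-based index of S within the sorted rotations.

Answer: CbeEeFbA$AEcDcaaAa
8

Derivation:
All 18 rotations (rotation i = S[i:]+S[:i]):
  rot[0] = FDbAEacbEAeAacaeC$
  rot[1] = DbAEacbEAeAacaeC$F
  rot[2] = bAEacbEAeAacaeC$FD
  rot[3] = AEacbEAeAacaeC$FDb
  rot[4] = EacbEAeAacaeC$FDbA
  rot[5] = acbEAeAacaeC$FDbAE
  rot[6] = cbEAeAacaeC$FDbAEa
  rot[7] = bEAeAacaeC$FDbAEac
  rot[8] = EAeAacaeC$FDbAEacb
  rot[9] = AeAacaeC$FDbAEacbE
  rot[10] = eAacaeC$FDbAEacbEA
  rot[11] = AacaeC$FDbAEacbEAe
  rot[12] = acaeC$FDbAEacbEAeA
  rot[13] = caeC$FDbAEacbEAeAa
  rot[14] = aeC$FDbAEacbEAeAac
  rot[15] = eC$FDbAEacbEAeAaca
  rot[16] = C$FDbAEacbEAeAacae
  rot[17] = $FDbAEacbEAeAacaeC
Sorted (with $ < everything):
  sorted[0] = $FDbAEacbEAeAacaeC  (last char: 'C')
  sorted[1] = AEacbEAeAacaeC$FDb  (last char: 'b')
  sorted[2] = AacaeC$FDbAEacbEAe  (last char: 'e')
  sorted[3] = AeAacaeC$FDbAEacbE  (last char: 'E')
  sorted[4] = C$FDbAEacbEAeAacae  (last char: 'e')
  sorted[5] = DbAEacbEAeAacaeC$F  (last char: 'F')
  sorted[6] = EAeAacaeC$FDbAEacb  (last char: 'b')
  sorted[7] = EacbEAeAacaeC$FDbA  (last char: 'A')
  sorted[8] = FDbAEacbEAeAacaeC$  (last char: '$')
  sorted[9] = acaeC$FDbAEacbEAeA  (last char: 'A')
  sorted[10] = acbEAeAacaeC$FDbAE  (last char: 'E')
  sorted[11] = aeC$FDbAEacbEAeAac  (last char: 'c')
  sorted[12] = bAEacbEAeAacaeC$FD  (last char: 'D')
  sorted[13] = bEAeAacaeC$FDbAEac  (last char: 'c')
  sorted[14] = caeC$FDbAEacbEAeAa  (last char: 'a')
  sorted[15] = cbEAeAacaeC$FDbAEa  (last char: 'a')
  sorted[16] = eAacaeC$FDbAEacbEA  (last char: 'A')
  sorted[17] = eC$FDbAEacbEAeAaca  (last char: 'a')
Last column: CbeEeFbA$AEcDcaaAa
Original string S is at sorted index 8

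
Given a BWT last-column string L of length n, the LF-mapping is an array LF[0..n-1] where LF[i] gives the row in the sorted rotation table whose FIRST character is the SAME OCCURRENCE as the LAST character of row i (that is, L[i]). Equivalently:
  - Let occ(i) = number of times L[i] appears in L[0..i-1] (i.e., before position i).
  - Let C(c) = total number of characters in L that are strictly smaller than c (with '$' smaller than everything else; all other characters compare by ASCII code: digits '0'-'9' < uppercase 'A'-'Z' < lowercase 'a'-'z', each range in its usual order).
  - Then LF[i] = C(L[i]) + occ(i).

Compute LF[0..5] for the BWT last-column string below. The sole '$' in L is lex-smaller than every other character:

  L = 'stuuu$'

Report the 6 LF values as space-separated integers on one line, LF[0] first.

Answer: 1 2 3 4 5 0

Derivation:
Char counts: '$':1, 's':1, 't':1, 'u':3
C (first-col start): C('$')=0, C('s')=1, C('t')=2, C('u')=3
L[0]='s': occ=0, LF[0]=C('s')+0=1+0=1
L[1]='t': occ=0, LF[1]=C('t')+0=2+0=2
L[2]='u': occ=0, LF[2]=C('u')+0=3+0=3
L[3]='u': occ=1, LF[3]=C('u')+1=3+1=4
L[4]='u': occ=2, LF[4]=C('u')+2=3+2=5
L[5]='$': occ=0, LF[5]=C('$')+0=0+0=0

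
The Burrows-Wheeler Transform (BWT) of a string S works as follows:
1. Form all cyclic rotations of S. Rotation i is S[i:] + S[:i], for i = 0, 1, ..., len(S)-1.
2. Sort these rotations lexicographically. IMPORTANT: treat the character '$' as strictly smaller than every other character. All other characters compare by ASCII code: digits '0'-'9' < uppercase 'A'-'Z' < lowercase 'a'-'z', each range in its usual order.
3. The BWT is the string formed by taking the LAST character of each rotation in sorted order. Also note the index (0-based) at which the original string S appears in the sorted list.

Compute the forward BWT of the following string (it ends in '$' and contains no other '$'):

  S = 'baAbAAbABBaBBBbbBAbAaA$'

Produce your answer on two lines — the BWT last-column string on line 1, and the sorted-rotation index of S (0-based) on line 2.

All 23 rotations (rotation i = S[i:]+S[:i]):
  rot[0] = baAbAAbABBaBBBbbBAbAaA$
  rot[1] = aAbAAbABBaBBBbbBAbAaA$b
  rot[2] = AbAAbABBaBBBbbBAbAaA$ba
  rot[3] = bAAbABBaBBBbbBAbAaA$baA
  rot[4] = AAbABBaBBBbbBAbAaA$baAb
  rot[5] = AbABBaBBBbbBAbAaA$baAbA
  rot[6] = bABBaBBBbbBAbAaA$baAbAA
  rot[7] = ABBaBBBbbBAbAaA$baAbAAb
  rot[8] = BBaBBBbbBAbAaA$baAbAAbA
  rot[9] = BaBBBbbBAbAaA$baAbAAbAB
  rot[10] = aBBBbbBAbAaA$baAbAAbABB
  rot[11] = BBBbbBAbAaA$baAbAAbABBa
  rot[12] = BBbbBAbAaA$baAbAAbABBaB
  rot[13] = BbbBAbAaA$baAbAAbABBaBB
  rot[14] = bbBAbAaA$baAbAAbABBaBBB
  rot[15] = bBAbAaA$baAbAAbABBaBBBb
  rot[16] = BAbAaA$baAbAAbABBaBBBbb
  rot[17] = AbAaA$baAbAAbABBaBBBbbB
  rot[18] = bAaA$baAbAAbABBaBBBbbBA
  rot[19] = AaA$baAbAAbABBaBBBbbBAb
  rot[20] = aA$baAbAAbABBaBBBbbBAbA
  rot[21] = A$baAbAAbABBaBBBbbBAbAa
  rot[22] = $baAbAAbABBaBBBbbBAbAaA
Sorted (with $ < everything):
  sorted[0] = $baAbAAbABBaBBBbbBAbAaA  (last char: 'A')
  sorted[1] = A$baAbAAbABBaBBBbbBAbAa  (last char: 'a')
  sorted[2] = AAbABBaBBBbbBAbAaA$baAb  (last char: 'b')
  sorted[3] = ABBaBBBbbBAbAaA$baAbAAb  (last char: 'b')
  sorted[4] = AaA$baAbAAbABBaBBBbbBAb  (last char: 'b')
  sorted[5] = AbAAbABBaBBBbbBAbAaA$ba  (last char: 'a')
  sorted[6] = AbABBaBBBbbBAbAaA$baAbA  (last char: 'A')
  sorted[7] = AbAaA$baAbAAbABBaBBBbbB  (last char: 'B')
  sorted[8] = BAbAaA$baAbAAbABBaBBBbb  (last char: 'b')
  sorted[9] = BBBbbBAbAaA$baAbAAbABBa  (last char: 'a')
  sorted[10] = BBaBBBbbBAbAaA$baAbAAbA  (last char: 'A')
  sorted[11] = BBbbBAbAaA$baAbAAbABBaB  (last char: 'B')
  sorted[12] = BaBBBbbBAbAaA$baAbAAbAB  (last char: 'B')
  sorted[13] = BbbBAbAaA$baAbAAbABBaBB  (last char: 'B')
  sorted[14] = aA$baAbAAbABBaBBBbbBAbA  (last char: 'A')
  sorted[15] = aAbAAbABBaBBBbbBAbAaA$b  (last char: 'b')
  sorted[16] = aBBBbbBAbAaA$baAbAAbABB  (last char: 'B')
  sorted[17] = bAAbABBaBBBbbBAbAaA$baA  (last char: 'A')
  sorted[18] = bABBaBBBbbBAbAaA$baAbAA  (last char: 'A')
  sorted[19] = bAaA$baAbAAbABBaBBBbbBA  (last char: 'A')
  sorted[20] = bBAbAaA$baAbAAbABBaBBBb  (last char: 'b')
  sorted[21] = baAbAAbABBaBBBbbBAbAaA$  (last char: '$')
  sorted[22] = bbBAbAaA$baAbAAbABBaBBB  (last char: 'B')
Last column: AabbbaABbaABBBAbBAAAb$B
Original string S is at sorted index 21

Answer: AabbbaABbaABBBAbBAAAb$B
21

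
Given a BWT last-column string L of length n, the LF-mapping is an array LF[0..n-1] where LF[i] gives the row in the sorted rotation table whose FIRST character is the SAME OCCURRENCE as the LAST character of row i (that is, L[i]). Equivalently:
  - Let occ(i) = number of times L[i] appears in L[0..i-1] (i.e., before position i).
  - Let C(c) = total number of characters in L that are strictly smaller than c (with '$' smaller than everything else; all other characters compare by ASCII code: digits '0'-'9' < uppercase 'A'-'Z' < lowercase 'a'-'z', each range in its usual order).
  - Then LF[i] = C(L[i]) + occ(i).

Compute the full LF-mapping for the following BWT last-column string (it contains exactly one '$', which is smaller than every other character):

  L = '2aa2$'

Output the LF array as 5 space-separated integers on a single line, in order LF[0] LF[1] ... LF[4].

Char counts: '$':1, '2':2, 'a':2
C (first-col start): C('$')=0, C('2')=1, C('a')=3
L[0]='2': occ=0, LF[0]=C('2')+0=1+0=1
L[1]='a': occ=0, LF[1]=C('a')+0=3+0=3
L[2]='a': occ=1, LF[2]=C('a')+1=3+1=4
L[3]='2': occ=1, LF[3]=C('2')+1=1+1=2
L[4]='$': occ=0, LF[4]=C('$')+0=0+0=0

Answer: 1 3 4 2 0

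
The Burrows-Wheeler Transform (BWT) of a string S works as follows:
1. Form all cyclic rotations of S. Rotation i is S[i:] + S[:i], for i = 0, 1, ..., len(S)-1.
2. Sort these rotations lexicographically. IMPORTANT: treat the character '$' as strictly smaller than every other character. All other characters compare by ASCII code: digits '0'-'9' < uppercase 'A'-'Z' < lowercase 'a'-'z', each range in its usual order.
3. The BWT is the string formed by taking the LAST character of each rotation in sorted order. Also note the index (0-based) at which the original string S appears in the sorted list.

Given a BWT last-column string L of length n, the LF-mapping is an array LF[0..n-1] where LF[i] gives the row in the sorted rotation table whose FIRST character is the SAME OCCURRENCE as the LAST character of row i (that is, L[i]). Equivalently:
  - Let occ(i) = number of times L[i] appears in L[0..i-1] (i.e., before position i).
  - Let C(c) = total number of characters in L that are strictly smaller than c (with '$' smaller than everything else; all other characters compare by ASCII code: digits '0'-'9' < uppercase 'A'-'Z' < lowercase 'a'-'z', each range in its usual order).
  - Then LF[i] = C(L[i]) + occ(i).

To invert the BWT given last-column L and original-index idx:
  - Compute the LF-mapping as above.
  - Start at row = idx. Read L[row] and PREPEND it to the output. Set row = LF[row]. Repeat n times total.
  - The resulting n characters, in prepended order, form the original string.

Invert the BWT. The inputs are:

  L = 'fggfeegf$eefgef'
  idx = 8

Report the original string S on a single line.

Answer: ffefgeefggeegf$

Derivation:
LF mapping: 6 11 12 7 1 2 13 8 0 3 4 9 14 5 10
Walk LF starting at row 8, prepending L[row]:
  step 1: row=8, L[8]='$', prepend. Next row=LF[8]=0
  step 2: row=0, L[0]='f', prepend. Next row=LF[0]=6
  step 3: row=6, L[6]='g', prepend. Next row=LF[6]=13
  step 4: row=13, L[13]='e', prepend. Next row=LF[13]=5
  step 5: row=5, L[5]='e', prepend. Next row=LF[5]=2
  step 6: row=2, L[2]='g', prepend. Next row=LF[2]=12
  step 7: row=12, L[12]='g', prepend. Next row=LF[12]=14
  step 8: row=14, L[14]='f', prepend. Next row=LF[14]=10
  step 9: row=10, L[10]='e', prepend. Next row=LF[10]=4
  step 10: row=4, L[4]='e', prepend. Next row=LF[4]=1
  step 11: row=1, L[1]='g', prepend. Next row=LF[1]=11
  step 12: row=11, L[11]='f', prepend. Next row=LF[11]=9
  step 13: row=9, L[9]='e', prepend. Next row=LF[9]=3
  step 14: row=3, L[3]='f', prepend. Next row=LF[3]=7
  step 15: row=7, L[7]='f', prepend. Next row=LF[7]=8
Reversed output: ffefgeefggeegf$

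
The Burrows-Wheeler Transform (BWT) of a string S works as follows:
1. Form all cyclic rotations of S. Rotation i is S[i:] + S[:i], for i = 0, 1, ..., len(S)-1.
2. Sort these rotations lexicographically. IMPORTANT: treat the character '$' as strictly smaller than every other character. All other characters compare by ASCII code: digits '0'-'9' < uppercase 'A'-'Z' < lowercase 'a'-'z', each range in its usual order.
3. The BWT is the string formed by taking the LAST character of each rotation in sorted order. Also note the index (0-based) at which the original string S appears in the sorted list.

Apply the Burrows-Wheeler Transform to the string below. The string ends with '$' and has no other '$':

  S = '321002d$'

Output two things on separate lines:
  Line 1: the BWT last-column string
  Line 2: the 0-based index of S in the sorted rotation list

All 8 rotations (rotation i = S[i:]+S[:i]):
  rot[0] = 321002d$
  rot[1] = 21002d$3
  rot[2] = 1002d$32
  rot[3] = 002d$321
  rot[4] = 02d$3210
  rot[5] = 2d$32100
  rot[6] = d$321002
  rot[7] = $321002d
Sorted (with $ < everything):
  sorted[0] = $321002d  (last char: 'd')
  sorted[1] = 002d$321  (last char: '1')
  sorted[2] = 02d$3210  (last char: '0')
  sorted[3] = 1002d$32  (last char: '2')
  sorted[4] = 21002d$3  (last char: '3')
  sorted[5] = 2d$32100  (last char: '0')
  sorted[6] = 321002d$  (last char: '$')
  sorted[7] = d$321002  (last char: '2')
Last column: d10230$2
Original string S is at sorted index 6

Answer: d10230$2
6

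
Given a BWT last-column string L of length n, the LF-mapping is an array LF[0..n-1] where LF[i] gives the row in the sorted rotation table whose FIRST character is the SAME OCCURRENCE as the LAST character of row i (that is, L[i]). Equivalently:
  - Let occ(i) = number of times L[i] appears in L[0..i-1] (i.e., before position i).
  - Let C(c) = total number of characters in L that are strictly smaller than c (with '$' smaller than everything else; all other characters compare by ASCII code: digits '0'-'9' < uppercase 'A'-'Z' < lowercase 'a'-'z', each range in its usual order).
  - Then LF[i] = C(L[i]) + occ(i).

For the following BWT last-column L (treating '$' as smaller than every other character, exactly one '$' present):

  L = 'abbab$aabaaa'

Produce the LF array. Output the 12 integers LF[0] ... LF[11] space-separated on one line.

Answer: 1 8 9 2 10 0 3 4 11 5 6 7

Derivation:
Char counts: '$':1, 'a':7, 'b':4
C (first-col start): C('$')=0, C('a')=1, C('b')=8
L[0]='a': occ=0, LF[0]=C('a')+0=1+0=1
L[1]='b': occ=0, LF[1]=C('b')+0=8+0=8
L[2]='b': occ=1, LF[2]=C('b')+1=8+1=9
L[3]='a': occ=1, LF[3]=C('a')+1=1+1=2
L[4]='b': occ=2, LF[4]=C('b')+2=8+2=10
L[5]='$': occ=0, LF[5]=C('$')+0=0+0=0
L[6]='a': occ=2, LF[6]=C('a')+2=1+2=3
L[7]='a': occ=3, LF[7]=C('a')+3=1+3=4
L[8]='b': occ=3, LF[8]=C('b')+3=8+3=11
L[9]='a': occ=4, LF[9]=C('a')+4=1+4=5
L[10]='a': occ=5, LF[10]=C('a')+5=1+5=6
L[11]='a': occ=6, LF[11]=C('a')+6=1+6=7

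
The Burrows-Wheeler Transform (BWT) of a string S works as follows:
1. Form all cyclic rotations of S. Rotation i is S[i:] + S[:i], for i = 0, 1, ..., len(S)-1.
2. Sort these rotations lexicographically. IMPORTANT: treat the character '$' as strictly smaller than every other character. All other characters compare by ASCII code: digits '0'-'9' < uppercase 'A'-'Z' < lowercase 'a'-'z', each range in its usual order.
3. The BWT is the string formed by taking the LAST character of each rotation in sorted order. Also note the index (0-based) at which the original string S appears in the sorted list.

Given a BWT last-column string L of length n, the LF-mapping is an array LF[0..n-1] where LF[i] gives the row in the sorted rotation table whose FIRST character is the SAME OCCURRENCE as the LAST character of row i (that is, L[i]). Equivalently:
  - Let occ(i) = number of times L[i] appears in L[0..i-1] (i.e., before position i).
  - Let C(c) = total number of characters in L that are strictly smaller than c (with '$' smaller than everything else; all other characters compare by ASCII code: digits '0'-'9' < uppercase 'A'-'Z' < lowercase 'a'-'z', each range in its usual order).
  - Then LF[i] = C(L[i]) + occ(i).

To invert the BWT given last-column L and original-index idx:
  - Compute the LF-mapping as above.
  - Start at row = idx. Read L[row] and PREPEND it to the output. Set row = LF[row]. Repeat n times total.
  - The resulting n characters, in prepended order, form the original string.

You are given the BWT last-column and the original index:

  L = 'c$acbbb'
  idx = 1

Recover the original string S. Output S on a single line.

Answer: abbcbc$

Derivation:
LF mapping: 5 0 1 6 2 3 4
Walk LF starting at row 1, prepending L[row]:
  step 1: row=1, L[1]='$', prepend. Next row=LF[1]=0
  step 2: row=0, L[0]='c', prepend. Next row=LF[0]=5
  step 3: row=5, L[5]='b', prepend. Next row=LF[5]=3
  step 4: row=3, L[3]='c', prepend. Next row=LF[3]=6
  step 5: row=6, L[6]='b', prepend. Next row=LF[6]=4
  step 6: row=4, L[4]='b', prepend. Next row=LF[4]=2
  step 7: row=2, L[2]='a', prepend. Next row=LF[2]=1
Reversed output: abbcbc$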